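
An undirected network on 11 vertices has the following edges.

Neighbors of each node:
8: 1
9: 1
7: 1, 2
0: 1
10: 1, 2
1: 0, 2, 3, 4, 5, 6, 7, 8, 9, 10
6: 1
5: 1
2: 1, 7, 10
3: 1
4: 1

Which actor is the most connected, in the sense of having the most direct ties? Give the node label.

Degrees — 0:1, 1:10, 2:3, 3:1, 4:1, 5:1, 6:1, 7:2, 8:1, 9:1, 10:2.
The maximum is 10, attained only by 1.

1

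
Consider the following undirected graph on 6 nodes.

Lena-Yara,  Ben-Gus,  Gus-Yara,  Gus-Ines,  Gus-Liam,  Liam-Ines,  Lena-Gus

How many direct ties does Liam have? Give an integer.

Liam is directly tied to Gus and Ines. That is 2 neighbors, so the degree of Liam is 2.

2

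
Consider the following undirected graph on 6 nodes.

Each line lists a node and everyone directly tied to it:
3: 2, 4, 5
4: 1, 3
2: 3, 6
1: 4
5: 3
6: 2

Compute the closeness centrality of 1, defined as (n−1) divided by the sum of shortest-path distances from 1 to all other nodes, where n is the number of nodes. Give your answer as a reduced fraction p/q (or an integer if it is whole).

Distances from 1: 2:3, 3:2, 4:1, 5:3, 6:4. Sum = 13.
n = 6, so closeness = 5/13.

5/13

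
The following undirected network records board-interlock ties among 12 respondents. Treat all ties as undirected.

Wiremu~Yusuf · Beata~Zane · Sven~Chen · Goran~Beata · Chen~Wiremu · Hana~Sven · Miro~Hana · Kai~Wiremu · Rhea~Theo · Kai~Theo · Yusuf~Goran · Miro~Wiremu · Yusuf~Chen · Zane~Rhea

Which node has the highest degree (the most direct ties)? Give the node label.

Degrees — Beata:2, Chen:3, Goran:2, Hana:2, Kai:2, Miro:2, Rhea:2, Sven:2, Theo:2, Wiremu:4, Yusuf:3, Zane:2.
The maximum is 4, attained only by Wiremu.

Wiremu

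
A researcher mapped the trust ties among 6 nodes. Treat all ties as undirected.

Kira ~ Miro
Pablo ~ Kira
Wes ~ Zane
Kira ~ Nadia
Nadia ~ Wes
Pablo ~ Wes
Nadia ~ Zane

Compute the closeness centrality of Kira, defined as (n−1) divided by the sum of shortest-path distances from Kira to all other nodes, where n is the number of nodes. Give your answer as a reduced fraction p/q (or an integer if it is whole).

5/7

Distances from Kira: Miro:1, Nadia:1, Pablo:1, Wes:2, Zane:2. Sum = 7.
n = 6, so closeness = 5/7.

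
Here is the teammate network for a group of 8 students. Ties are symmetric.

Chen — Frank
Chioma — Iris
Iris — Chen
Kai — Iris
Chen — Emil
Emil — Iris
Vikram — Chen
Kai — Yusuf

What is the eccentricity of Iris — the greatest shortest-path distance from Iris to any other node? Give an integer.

Distances from Iris: Chen:1, Chioma:1, Emil:1, Frank:2, Kai:1, Vikram:2, Yusuf:2.
The largest is 2 (to Vikram, Frank, and Yusuf), so the eccentricity of Iris is 2.

2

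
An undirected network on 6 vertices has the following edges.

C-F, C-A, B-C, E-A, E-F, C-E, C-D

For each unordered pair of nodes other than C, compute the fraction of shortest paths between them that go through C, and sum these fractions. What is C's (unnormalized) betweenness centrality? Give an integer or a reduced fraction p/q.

15/2

Pairs whose geodesics pass through C — D–F: 1; D–A: 1; D–E: 1; D–B: 1; F–A: 1/2; F–B: 1; A–B: 1; E–B: 1.
All other pairs contribute 0.
Summing the contributions gives betweenness(C) = 15/2.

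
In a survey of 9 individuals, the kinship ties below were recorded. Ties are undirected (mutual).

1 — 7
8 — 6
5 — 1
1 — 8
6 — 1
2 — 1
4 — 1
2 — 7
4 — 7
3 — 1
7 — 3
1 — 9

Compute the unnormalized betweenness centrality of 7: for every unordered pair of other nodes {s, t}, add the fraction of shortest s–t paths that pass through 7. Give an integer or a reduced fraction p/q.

3/2

Pairs whose geodesics pass through 7 — 2–4: 1/2; 2–3: 1/2; 4–3: 1/2.
All other pairs contribute 0.
Summing the contributions gives betweenness(7) = 3/2.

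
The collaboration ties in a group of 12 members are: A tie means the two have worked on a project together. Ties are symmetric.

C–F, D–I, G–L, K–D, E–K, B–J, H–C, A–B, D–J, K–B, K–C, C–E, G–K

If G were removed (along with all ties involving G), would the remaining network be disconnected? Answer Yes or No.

Removing G leaves {A, B, C, D, E, F, H, I, J, and K} with no path to {L}, so the network splits into 2 components. G is a cut vertex.

Yes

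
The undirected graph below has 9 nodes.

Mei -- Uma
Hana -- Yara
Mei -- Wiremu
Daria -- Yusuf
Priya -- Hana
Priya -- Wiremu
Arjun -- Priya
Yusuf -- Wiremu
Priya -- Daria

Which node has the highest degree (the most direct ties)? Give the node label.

Degrees — Arjun:1, Daria:2, Hana:2, Mei:2, Priya:4, Uma:1, Wiremu:3, Yara:1, Yusuf:2.
The maximum is 4, attained only by Priya.

Priya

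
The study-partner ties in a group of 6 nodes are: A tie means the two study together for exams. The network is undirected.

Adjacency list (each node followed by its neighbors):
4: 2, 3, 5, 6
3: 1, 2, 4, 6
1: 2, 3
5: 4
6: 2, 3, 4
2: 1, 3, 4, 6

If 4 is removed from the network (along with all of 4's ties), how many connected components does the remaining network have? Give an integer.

Without 4, the remaining ties split the others into: {1, 2, 3, 6}; {5}.
That's 2 separate components.

2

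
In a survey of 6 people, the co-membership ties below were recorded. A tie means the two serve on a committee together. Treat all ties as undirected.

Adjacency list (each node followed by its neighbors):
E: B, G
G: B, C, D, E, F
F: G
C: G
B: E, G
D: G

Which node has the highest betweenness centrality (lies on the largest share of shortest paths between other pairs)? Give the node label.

Unnormalized betweenness of each node: B:0, C:0, D:0, E:0, F:0, G:9.
G has the largest value, 9, making it the main broker — the node through which the most shortest paths run.

G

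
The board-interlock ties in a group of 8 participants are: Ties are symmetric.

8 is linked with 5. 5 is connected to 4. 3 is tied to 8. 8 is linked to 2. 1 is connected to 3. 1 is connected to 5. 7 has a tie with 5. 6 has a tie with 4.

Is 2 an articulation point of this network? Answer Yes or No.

Even without 2, every remaining node can still reach every other (the residual graph is connected), so 2 is not a cut vertex.

No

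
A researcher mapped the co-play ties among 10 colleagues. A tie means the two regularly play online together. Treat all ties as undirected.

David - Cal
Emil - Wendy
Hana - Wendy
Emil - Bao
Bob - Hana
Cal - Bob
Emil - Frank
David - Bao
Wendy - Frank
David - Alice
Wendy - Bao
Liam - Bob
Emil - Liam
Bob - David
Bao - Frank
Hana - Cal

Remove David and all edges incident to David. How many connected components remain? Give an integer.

Without David, the remaining ties split the others into: {Bao, Bob, Cal, Emil, Frank, Hana, Liam, Wendy}; {Alice}.
That's 2 separate components.

2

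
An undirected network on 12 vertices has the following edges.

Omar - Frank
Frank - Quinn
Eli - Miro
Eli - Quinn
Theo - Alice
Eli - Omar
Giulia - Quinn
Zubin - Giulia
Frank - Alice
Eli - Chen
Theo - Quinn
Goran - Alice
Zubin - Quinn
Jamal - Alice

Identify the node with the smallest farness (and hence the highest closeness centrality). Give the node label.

Quinn

Farness (sum of distances to all others) for each node — Alice:25, Chen:33, Eli:23, Frank:21, Giulia:28, Goran:35, Jamal:35, Miro:33, Omar:25, Quinn:19, Theo:23, Zubin:28.
The smallest farness is 19, for Quinn, so Quinn has the highest closeness.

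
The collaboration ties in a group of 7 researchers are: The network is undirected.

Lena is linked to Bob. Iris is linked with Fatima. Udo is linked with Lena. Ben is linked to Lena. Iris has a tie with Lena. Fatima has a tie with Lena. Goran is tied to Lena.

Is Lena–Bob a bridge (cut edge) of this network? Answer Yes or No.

Without the Lena–Bob edge there is no alternate route between Lena and Bob, so the network disconnects. It is a bridge.

Yes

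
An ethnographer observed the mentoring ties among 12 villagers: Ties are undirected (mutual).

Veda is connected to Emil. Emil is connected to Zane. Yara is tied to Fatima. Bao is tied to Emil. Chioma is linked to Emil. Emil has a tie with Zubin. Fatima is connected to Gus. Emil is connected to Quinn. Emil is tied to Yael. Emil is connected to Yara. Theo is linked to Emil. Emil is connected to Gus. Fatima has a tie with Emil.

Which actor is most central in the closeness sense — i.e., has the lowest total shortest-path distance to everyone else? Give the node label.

Farness (sum of distances to all others) for each node — Bao:21, Chioma:21, Emil:11, Fatima:19, Gus:20, Quinn:21, Theo:21, Veda:21, Yael:21, Yara:20, Zane:21, Zubin:21.
The smallest farness is 11, for Emil, so Emil has the highest closeness.

Emil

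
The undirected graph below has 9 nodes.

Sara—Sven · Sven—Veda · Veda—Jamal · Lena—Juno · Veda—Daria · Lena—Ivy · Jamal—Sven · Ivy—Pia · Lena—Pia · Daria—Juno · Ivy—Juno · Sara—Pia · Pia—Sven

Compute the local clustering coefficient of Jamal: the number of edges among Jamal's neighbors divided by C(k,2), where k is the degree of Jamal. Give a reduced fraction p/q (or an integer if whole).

1

Jamal's neighbors: Sven and Veda (k = 2).
Possible neighbor pairs: C(2,2) = 1. Edges among them: Sven–Veda → e = 1.
Clustering(Jamal) = 1/1.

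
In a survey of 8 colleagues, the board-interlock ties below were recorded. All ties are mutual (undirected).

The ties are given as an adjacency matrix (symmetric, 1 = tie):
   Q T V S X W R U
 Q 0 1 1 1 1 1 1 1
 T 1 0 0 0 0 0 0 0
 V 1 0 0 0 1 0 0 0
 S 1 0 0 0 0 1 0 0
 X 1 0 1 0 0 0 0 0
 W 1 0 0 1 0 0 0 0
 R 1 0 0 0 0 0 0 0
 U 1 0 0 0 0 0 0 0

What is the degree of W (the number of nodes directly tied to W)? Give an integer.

W is directly tied to Q and S. That is 2 neighbors, so the degree of W is 2.

2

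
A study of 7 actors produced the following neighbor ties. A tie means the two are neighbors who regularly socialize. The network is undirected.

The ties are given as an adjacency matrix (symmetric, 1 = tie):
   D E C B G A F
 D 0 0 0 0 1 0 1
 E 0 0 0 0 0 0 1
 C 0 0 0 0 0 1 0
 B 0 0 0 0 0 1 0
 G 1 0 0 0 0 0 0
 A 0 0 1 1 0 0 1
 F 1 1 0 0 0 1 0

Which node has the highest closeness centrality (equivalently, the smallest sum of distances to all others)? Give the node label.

F

Farness (sum of distances to all others) for each node — A:10, B:15, C:15, D:12, E:14, F:9, G:17.
The smallest farness is 9, for F, so F has the highest closeness.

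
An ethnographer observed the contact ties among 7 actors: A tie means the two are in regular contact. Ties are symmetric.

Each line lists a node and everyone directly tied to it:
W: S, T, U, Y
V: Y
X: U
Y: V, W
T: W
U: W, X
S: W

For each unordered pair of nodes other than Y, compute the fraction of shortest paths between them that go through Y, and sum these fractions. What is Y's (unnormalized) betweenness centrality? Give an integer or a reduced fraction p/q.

5

Pairs whose geodesics pass through Y — U–V: 1; W–V: 1; T–V: 1; X–V: 1; V–S: 1.
All other pairs contribute 0.
Summing the contributions gives betweenness(Y) = 5.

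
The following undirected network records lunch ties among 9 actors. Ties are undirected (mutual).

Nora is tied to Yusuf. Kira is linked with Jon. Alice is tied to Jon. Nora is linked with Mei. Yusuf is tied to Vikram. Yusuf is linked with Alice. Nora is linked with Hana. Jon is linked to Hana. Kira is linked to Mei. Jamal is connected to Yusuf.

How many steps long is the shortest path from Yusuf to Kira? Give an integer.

One shortest route is Yusuf – Nora – Mei – Kira, which uses 3 edges, and at distance 2 from Yusuf we only reach {Hana, Jon, Mei}, which does not include Kira. So d(Yusuf,Kira) = 3.

3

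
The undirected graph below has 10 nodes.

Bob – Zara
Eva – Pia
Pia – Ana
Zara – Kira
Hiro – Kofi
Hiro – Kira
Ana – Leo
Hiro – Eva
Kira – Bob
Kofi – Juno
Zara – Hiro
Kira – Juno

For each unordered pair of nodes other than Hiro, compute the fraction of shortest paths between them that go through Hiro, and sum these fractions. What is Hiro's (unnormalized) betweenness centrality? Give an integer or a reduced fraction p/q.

Pairs whose geodesics pass through Hiro — Zara–Kofi: 1; Zara–Eva: 1; Zara–Pia: 1; Zara–Leo: 1; Zara–Ana: 1; Juno–Eva: 2/2; Juno–Pia: 2/2; Juno–Leo: 2/2; Juno–Ana: 2/2; Kofi–Kira: 1/2; Kofi–Eva: 1; Kofi–Bob: 2/3; Kofi–Pia: 1; Kofi–Leo: 1 … (+9 more pairs).
All other pairs contribute 0.
Summing the contributions gives betweenness(Hiro) = 133/6.

133/6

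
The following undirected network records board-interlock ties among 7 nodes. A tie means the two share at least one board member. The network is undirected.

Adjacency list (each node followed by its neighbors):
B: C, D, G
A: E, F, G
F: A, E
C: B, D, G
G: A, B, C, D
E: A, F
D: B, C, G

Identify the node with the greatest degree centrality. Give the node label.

G

Degrees — A:3, B:3, C:3, D:3, E:2, F:2, G:4.
The maximum is 4, attained only by G.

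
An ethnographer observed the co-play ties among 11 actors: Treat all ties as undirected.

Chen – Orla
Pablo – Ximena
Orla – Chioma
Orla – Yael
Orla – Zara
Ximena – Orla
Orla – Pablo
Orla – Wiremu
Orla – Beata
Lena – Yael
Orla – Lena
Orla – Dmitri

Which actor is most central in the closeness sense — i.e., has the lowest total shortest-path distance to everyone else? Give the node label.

Orla

Farness (sum of distances to all others) for each node — Beata:19, Chen:19, Chioma:19, Dmitri:19, Lena:18, Orla:10, Pablo:18, Wiremu:19, Ximena:18, Yael:18, Zara:19.
The smallest farness is 10, for Orla, so Orla has the highest closeness.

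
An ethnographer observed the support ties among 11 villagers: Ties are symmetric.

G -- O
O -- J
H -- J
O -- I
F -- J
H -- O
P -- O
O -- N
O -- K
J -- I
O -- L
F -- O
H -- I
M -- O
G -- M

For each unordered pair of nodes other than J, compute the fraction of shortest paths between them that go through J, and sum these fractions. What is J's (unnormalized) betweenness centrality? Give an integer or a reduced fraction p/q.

1

Pairs whose geodesics pass through J — I–F: 1/2; H–F: 1/2.
All other pairs contribute 0.
Summing the contributions gives betweenness(J) = 1.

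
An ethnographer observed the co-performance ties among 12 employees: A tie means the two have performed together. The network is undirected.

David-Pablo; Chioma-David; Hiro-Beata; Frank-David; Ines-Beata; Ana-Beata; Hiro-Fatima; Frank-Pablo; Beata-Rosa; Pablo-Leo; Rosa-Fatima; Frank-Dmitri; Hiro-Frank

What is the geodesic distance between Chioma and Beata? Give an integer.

4

One shortest route is Chioma – David – Frank – Hiro – Beata, which uses 4 edges, and at distance 3 from Chioma we only reach {Dmitri, Hiro, Leo}, which does not include Beata. So d(Chioma,Beata) = 4.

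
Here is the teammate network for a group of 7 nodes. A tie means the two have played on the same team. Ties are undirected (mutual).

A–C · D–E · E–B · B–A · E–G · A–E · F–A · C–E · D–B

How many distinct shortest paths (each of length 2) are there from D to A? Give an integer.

2

The shortest distance is 2. The length-2 paths are: D–E–A; D–B–A.
That gives 2 distinct shortest paths.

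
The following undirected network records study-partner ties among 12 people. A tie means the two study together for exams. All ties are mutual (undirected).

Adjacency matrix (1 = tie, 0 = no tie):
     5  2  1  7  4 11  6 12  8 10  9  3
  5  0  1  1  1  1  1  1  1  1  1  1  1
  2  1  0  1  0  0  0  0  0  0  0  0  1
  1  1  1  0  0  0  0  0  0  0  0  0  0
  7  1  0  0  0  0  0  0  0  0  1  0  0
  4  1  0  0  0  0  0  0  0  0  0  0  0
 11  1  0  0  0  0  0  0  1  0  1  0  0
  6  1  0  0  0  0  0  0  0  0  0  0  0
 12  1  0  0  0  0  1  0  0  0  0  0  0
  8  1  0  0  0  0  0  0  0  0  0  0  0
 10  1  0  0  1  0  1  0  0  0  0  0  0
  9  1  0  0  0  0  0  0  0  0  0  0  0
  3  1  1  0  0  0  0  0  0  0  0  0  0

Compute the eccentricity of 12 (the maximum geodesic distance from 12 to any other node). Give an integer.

Distances from 12: 1:2, 2:2, 3:2, 4:2, 5:1, 6:2, 7:2, 8:2, 9:2, 10:2, 11:1.
The largest is 2 (to 2, 1, 7, 4, 6, 8, 10, 9, and 3), so the eccentricity of 12 is 2.

2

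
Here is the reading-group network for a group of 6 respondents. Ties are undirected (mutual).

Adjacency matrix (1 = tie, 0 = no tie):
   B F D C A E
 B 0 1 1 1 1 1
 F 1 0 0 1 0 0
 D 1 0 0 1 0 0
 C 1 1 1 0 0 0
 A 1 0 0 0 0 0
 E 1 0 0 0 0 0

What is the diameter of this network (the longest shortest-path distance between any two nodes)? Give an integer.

Eccentricity of each node (its greatest distance to any other): A:2, B:1, C:2, D:2, E:2, F:2.
The maximum eccentricity is 2, realized for instance by the pair F–D via F – B – D. So the diameter is 2.

2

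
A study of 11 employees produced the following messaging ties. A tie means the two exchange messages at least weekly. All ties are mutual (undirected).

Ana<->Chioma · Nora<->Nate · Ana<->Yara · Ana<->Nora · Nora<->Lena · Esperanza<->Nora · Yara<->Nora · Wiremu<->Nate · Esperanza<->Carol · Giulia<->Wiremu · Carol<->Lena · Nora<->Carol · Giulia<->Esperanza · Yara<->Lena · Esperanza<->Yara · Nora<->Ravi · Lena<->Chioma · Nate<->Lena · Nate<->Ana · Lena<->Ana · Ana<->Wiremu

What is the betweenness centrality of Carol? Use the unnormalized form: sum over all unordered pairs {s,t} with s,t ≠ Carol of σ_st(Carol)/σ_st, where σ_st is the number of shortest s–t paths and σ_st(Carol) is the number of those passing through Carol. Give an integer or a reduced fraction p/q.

11/15

Pairs whose geodesics pass through Carol — Lena–Giulia: 1/5; Lena–Esperanza: 1/3; Chioma–Esperanza: 1/5.
All other pairs contribute 0.
Summing the contributions gives betweenness(Carol) = 11/15.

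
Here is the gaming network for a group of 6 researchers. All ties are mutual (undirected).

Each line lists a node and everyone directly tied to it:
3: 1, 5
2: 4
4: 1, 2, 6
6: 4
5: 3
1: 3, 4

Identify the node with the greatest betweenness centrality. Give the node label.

Unnormalized betweenness of each node: 1:6, 2:0, 3:4, 4:7, 5:0, 6:0.
4 has the largest value, 7, making it the main broker — the node through which the most shortest paths run.

4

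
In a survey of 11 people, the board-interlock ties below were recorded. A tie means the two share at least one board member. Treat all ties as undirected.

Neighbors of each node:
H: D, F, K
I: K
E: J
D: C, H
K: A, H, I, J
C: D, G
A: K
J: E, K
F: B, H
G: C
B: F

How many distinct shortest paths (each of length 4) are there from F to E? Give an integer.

1

The shortest distance is 4, and the only length-4 path is F–H–K–J–E. So there is exactly 1 shortest path.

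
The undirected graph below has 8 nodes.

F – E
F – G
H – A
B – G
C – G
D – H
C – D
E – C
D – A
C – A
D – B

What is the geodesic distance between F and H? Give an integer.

4

One shortest route is F – E – C – A – H, which uses 4 edges, and at distance 3 from F we only reach {A, D}, which does not include H. So d(F,H) = 4.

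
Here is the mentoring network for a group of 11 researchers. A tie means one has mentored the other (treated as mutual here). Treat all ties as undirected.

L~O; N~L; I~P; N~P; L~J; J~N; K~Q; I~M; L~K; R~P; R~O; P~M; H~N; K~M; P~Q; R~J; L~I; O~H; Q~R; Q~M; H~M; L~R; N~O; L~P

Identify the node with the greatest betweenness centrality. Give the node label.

L

Unnormalized betweenness of each node: H:23/14, I:10/21, J:1/4, K:17/21, L:757/84, M:29/6, N:23/7, O:7/4, P:407/84, Q:31/21, R:76/21.
L has the largest value, 757/84, making it the main broker — the node through which the most shortest paths run.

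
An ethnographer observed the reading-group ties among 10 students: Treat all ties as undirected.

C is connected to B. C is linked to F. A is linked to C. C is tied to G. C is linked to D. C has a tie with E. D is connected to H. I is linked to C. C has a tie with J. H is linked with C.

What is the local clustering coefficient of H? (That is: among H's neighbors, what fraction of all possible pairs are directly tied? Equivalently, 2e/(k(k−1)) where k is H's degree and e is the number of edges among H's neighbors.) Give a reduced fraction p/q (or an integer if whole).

H's neighbors: C and D (k = 2).
Possible neighbor pairs: C(2,2) = 1. Edges among them: C–D → e = 1.
Clustering(H) = 1/1.

1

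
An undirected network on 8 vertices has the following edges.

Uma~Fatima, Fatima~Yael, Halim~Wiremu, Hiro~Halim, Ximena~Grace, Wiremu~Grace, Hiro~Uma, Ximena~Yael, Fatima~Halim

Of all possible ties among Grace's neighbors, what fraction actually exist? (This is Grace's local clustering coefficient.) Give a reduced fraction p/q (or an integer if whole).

0

Grace's neighbors: Wiremu and Ximena (k = 2).
Possible neighbor pairs: C(2,2) = 1. Edges among them: none → e = 0.
Clustering(Grace) = 0/1.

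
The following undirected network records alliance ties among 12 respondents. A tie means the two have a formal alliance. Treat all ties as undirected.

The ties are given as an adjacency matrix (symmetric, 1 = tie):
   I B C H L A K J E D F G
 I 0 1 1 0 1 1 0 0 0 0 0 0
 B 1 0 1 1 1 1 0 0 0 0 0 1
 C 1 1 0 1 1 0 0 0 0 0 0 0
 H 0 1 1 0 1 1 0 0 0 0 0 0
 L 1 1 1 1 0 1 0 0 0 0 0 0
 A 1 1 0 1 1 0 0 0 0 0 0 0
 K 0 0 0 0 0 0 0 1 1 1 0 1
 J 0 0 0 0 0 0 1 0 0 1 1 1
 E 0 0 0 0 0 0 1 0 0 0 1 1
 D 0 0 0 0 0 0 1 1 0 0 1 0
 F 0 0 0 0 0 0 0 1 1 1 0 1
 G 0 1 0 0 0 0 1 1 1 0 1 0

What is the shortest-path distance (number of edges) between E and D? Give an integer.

2

One shortest route is E – F – D, which uses 2 edges, and E and D are not directly tied, so nothing shorter exists. So d(E,D) = 2.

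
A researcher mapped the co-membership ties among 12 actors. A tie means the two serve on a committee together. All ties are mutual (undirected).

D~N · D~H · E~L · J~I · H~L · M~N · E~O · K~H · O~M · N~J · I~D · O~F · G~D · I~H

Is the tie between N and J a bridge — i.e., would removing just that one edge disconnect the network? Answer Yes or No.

Even without that edge, N still reaches J via N – D – I – J, so the network stays connected. Not a bridge.

No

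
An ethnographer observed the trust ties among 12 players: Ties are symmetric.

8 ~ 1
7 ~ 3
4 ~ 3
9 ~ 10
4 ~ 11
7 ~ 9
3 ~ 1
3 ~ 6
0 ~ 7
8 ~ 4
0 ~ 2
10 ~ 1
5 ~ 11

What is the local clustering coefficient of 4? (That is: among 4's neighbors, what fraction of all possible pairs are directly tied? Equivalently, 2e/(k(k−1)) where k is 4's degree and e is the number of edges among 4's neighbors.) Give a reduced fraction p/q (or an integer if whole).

4's neighbors: 3, 8, and 11 (k = 3).
Possible neighbor pairs: C(3,2) = 3. Edges among them: none → e = 0.
Clustering(4) = 0/3 = 0.

0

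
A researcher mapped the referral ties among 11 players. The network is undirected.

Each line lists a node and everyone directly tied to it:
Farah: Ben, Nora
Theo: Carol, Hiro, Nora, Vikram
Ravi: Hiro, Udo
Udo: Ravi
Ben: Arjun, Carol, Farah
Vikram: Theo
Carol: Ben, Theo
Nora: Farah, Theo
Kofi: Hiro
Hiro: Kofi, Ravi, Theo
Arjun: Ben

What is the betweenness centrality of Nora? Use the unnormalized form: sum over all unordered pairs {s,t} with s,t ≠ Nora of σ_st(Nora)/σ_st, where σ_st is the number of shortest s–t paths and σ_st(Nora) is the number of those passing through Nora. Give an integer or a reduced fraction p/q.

Pairs whose geodesics pass through Nora — Farah–Vikram: 1; Farah–Udo: 1; Farah–Kofi: 1; Farah–Ravi: 1; Farah–Theo: 1; Farah–Hiro: 1.
All other pairs contribute 0.
Summing the contributions gives betweenness(Nora) = 6.

6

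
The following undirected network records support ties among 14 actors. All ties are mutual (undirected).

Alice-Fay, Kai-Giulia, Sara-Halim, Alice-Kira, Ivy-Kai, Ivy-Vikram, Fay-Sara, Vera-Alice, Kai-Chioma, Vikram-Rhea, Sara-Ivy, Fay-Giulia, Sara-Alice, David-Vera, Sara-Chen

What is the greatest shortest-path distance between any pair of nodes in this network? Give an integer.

6

Eccentricity of each node (its greatest distance to any other): Alice:4, Chen:4, Chioma:6, David:6, Fay:4, Giulia:4, Halim:4, Ivy:4, Kai:5, Kira:5, Rhea:6, Sara:3, Vera:5, Vikram:5.
The maximum eccentricity is 6, realized for instance by the pair Rhea–David via Rhea – Vikram – Ivy – Sara – Alice – Vera – David. So the diameter is 6.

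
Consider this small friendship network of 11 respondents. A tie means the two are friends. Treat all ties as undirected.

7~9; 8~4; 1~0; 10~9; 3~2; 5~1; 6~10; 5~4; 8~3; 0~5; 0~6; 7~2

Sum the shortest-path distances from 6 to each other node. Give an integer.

Distances from 6: 0:1, 1:2, 2:4, 3:5, 4:3, 5:2, 7:3, 8:4, 9:2, 10:1.
Sum = 1 + 2 + 4 + 5 + 3 + 2 + 3 + 4 + 2 + 1 = 27.

27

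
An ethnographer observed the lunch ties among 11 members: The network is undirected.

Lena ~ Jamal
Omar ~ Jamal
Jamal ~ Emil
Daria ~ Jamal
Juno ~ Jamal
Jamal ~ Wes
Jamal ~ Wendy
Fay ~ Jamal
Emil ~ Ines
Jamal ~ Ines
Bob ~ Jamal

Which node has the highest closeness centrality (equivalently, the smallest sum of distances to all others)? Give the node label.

Jamal

Farness (sum of distances to all others) for each node — Bob:19, Daria:19, Emil:18, Fay:19, Ines:18, Jamal:10, Juno:19, Lena:19, Omar:19, Wendy:19, Wes:19.
The smallest farness is 10, for Jamal, so Jamal has the highest closeness.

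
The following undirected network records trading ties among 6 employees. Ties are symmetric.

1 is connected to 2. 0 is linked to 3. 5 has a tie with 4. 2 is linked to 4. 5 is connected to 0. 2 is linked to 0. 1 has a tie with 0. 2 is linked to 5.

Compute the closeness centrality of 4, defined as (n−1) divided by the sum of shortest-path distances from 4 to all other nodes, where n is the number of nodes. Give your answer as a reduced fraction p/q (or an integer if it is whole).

5/9

Distances from 4: 0:2, 1:2, 2:1, 3:3, 5:1. Sum = 9.
n = 6, so closeness = 5/9.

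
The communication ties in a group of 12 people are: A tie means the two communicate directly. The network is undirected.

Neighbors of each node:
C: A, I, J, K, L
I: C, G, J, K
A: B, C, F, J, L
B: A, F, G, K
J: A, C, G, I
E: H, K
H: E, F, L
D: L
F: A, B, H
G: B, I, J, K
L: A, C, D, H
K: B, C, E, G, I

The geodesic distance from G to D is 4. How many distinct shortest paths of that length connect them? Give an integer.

The shortest distance is 4. The length-4 paths are: G–J–A–L–D; G–B–A–L–D; G–I–C–L–D; G–J–C–L–D; G–K–C–L–D.
That gives 5 distinct shortest paths.

5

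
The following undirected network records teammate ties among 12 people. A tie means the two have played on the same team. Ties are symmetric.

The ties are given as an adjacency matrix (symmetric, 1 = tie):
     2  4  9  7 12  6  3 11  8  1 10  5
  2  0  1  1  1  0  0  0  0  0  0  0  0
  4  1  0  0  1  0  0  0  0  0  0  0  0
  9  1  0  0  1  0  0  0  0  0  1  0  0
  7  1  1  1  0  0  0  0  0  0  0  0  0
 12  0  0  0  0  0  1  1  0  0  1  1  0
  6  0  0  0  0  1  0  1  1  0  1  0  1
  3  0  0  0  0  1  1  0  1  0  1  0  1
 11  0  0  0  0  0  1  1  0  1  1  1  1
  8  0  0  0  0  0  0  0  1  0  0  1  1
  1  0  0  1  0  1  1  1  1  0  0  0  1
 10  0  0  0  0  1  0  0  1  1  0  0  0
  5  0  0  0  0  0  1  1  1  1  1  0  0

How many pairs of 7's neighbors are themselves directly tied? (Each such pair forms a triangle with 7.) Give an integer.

2

7's neighbors: 2, 4, and 9.
Neighbor pairs that are themselves tied: 7–2–4; 7–2–9. Each forms one triangle with 7, for 2 in total.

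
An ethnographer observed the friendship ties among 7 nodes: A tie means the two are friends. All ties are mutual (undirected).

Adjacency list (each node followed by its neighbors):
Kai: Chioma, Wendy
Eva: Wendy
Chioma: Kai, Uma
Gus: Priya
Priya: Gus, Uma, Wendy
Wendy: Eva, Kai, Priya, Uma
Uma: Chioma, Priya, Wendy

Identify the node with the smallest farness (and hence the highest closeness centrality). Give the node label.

Wendy

Farness (sum of distances to all others) for each node — Chioma:12, Eva:13, Gus:14, Kai:11, Priya:9, Uma:9, Wendy:8.
The smallest farness is 8, for Wendy, so Wendy has the highest closeness.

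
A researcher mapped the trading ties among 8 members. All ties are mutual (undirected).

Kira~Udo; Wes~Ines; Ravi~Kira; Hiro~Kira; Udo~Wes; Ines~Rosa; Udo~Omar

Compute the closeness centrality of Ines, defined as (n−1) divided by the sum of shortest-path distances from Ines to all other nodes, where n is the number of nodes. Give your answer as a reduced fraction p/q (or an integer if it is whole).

7/18

Distances from Ines: Hiro:4, Kira:3, Omar:3, Ravi:4, Rosa:1, Udo:2, Wes:1. Sum = 18.
n = 8, so closeness = 7/18.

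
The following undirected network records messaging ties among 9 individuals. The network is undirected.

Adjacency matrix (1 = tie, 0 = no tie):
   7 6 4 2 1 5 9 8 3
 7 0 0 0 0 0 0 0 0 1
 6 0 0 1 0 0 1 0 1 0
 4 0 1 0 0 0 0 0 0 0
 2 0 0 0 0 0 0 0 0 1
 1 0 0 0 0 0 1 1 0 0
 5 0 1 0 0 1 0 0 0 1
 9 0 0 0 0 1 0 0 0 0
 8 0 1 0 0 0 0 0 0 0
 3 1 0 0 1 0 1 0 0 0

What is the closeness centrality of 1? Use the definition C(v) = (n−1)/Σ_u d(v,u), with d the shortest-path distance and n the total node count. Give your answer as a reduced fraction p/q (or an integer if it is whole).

4/9

Distances from 1: 2:3, 3:2, 4:3, 5:1, 6:2, 7:3, 8:3, 9:1. Sum = 18.
n = 9, so closeness = 8/18 = 4/9.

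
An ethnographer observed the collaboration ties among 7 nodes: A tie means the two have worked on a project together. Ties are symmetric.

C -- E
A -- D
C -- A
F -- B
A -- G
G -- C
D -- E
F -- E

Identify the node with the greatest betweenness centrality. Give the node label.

Unnormalized betweenness of each node: A:3/2, B:0, C:9/2, D:3/2, E:17/2, F:5, G:0.
E has the largest value, 17/2, making it the main broker — the node through which the most shortest paths run.

E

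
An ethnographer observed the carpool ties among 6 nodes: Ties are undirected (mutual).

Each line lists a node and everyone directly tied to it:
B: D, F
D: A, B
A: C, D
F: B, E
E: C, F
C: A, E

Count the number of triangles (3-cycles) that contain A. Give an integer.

0

A's neighbors are C and D, but none of them are tied to each other, so no triangle contains A.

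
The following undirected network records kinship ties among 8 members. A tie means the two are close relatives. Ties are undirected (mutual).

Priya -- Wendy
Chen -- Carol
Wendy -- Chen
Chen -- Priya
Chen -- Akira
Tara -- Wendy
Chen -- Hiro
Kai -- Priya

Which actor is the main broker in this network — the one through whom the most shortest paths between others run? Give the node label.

Chen

Unnormalized betweenness of each node: Akira:0, Carol:0, Chen:15, Hiro:0, Kai:0, Priya:6, Tara:0, Wendy:6.
Chen has the largest value, 15, making it the main broker — the node through which the most shortest paths run.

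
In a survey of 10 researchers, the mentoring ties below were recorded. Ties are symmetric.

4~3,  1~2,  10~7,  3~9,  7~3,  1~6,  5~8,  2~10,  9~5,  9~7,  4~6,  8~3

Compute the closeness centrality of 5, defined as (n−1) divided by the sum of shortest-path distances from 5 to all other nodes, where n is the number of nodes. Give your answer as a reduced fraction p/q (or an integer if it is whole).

Distances from 5: 1:5, 2:4, 3:2, 4:3, 6:4, 7:2, 8:1, 9:1, 10:3. Sum = 25.
n = 10, so closeness = 9/25.

9/25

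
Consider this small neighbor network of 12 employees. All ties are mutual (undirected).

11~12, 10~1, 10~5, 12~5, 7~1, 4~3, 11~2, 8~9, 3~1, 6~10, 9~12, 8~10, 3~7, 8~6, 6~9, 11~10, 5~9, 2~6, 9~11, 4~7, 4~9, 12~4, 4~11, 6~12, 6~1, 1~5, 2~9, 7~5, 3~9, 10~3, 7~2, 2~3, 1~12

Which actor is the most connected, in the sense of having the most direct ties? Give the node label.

Degrees — 1:6, 2:5, 3:6, 4:5, 5:5, 6:6, 7:5, 8:3, 9:8, 10:6, 11:5, 12:6.
The maximum is 8, attained only by 9.

9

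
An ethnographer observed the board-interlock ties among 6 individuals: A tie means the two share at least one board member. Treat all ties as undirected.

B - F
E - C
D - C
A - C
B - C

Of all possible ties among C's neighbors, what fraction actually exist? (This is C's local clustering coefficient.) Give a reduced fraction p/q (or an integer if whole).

C's neighbors: A, B, D, and E (k = 4).
Possible neighbor pairs: C(4,2) = 6. Edges among them: none → e = 0.
Clustering(C) = 0/6 = 0.

0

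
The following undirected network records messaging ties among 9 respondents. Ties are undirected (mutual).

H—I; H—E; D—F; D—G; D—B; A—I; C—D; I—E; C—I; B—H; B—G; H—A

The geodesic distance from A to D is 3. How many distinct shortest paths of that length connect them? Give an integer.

The shortest distance is 3. The length-3 paths are: A–H–B–D; A–I–C–D.
That gives 2 distinct shortest paths.

2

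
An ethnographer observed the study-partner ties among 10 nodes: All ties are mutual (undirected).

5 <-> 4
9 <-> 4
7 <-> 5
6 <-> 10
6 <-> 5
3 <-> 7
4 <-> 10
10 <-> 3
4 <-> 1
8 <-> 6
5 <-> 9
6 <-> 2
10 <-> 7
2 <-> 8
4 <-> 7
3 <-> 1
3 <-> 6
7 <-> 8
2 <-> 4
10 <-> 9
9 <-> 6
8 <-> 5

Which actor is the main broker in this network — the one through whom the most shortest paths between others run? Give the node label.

4

Unnormalized betweenness of each node: 1:1/3, 2:47/60, 3:53/20, 4:421/60, 5:28/15, 6:317/60, 7:169/60, 8:13/12, 9:1/2, 10:5/3.
4 has the largest value, 421/60, making it the main broker — the node through which the most shortest paths run.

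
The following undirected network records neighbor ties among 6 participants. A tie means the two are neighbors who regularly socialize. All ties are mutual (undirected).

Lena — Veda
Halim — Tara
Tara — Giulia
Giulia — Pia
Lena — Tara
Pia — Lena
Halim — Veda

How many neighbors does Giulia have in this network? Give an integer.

2

Giulia is directly tied to Pia and Tara. That is 2 neighbors, so the degree of Giulia is 2.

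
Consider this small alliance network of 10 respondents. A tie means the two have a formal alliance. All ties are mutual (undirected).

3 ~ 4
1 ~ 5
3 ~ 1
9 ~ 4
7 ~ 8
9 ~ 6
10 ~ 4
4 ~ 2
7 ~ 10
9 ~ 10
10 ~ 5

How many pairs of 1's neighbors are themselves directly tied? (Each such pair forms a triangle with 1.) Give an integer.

0

1's neighbors are 3 and 5, but none of them are tied to each other, so no triangle contains 1.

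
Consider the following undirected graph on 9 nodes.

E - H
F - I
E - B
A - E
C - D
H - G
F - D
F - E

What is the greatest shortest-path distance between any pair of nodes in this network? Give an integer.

Eccentricity of each node (its greatest distance to any other): A:4, B:4, C:5, D:4, E:3, F:3, G:5, H:4, I:4.
The maximum eccentricity is 5, realized for instance by the pair G–C via G – H – E – F – D – C. So the diameter is 5.

5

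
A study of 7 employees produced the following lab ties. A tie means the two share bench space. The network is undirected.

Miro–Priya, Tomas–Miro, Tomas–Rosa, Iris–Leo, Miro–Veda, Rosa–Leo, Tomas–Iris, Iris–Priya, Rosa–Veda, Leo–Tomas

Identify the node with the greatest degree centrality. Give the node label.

Tomas

Degrees — Iris:3, Leo:3, Miro:3, Priya:2, Rosa:3, Tomas:4, Veda:2.
The maximum is 4, attained only by Tomas.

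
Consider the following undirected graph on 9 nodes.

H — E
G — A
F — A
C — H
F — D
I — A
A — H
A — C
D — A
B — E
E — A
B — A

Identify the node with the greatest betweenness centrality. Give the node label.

Unnormalized betweenness of each node: A:23, B:0, C:0, D:0, E:1/2, F:0, G:0, H:1/2, I:0.
A has the largest value, 23, making it the main broker — the node through which the most shortest paths run.

A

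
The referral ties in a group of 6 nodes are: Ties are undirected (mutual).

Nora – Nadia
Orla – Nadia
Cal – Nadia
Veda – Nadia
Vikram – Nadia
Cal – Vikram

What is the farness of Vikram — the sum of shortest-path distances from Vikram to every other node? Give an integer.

Distances from Vikram: Cal:1, Nadia:1, Nora:2, Orla:2, Veda:2.
Sum = 1 + 1 + 2 + 2 + 2 = 8.

8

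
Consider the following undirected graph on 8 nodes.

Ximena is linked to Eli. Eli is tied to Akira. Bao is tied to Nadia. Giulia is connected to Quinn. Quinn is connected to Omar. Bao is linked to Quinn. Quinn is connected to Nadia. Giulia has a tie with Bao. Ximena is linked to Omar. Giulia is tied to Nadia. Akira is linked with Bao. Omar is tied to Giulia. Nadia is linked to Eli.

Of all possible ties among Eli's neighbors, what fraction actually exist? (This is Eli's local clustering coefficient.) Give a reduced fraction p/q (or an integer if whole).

0

Eli's neighbors: Akira, Nadia, and Ximena (k = 3).
Possible neighbor pairs: C(3,2) = 3. Edges among them: none → e = 0.
Clustering(Eli) = 0/3 = 0.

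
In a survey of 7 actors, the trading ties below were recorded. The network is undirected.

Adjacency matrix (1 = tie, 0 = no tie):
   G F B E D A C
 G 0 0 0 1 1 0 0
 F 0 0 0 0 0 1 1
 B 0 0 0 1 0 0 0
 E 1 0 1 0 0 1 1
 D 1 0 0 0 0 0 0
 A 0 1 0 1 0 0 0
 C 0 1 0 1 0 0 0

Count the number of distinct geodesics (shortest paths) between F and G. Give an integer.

The shortest distance is 3. The length-3 paths are: F–A–E–G; F–C–E–G.
That gives 2 distinct shortest paths.

2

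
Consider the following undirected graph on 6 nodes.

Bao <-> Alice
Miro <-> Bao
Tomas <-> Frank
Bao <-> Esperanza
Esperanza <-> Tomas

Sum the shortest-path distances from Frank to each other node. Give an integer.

Distances from Frank: Alice:4, Bao:3, Esperanza:2, Miro:4, Tomas:1.
Sum = 4 + 3 + 2 + 4 + 1 = 14.

14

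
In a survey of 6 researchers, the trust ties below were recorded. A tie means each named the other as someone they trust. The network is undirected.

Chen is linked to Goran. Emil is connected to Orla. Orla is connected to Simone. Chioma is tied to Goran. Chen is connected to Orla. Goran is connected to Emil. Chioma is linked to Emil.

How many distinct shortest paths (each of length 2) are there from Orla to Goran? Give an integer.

2

The shortest distance is 2. The length-2 paths are: Orla–Emil–Goran; Orla–Chen–Goran.
That gives 2 distinct shortest paths.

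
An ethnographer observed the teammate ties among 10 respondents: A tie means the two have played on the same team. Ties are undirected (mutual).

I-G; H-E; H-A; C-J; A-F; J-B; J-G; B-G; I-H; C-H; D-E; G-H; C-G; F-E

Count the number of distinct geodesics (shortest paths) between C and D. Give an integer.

1

The shortest distance is 3, and the only length-3 path is C–H–E–D. So there is exactly 1 shortest path.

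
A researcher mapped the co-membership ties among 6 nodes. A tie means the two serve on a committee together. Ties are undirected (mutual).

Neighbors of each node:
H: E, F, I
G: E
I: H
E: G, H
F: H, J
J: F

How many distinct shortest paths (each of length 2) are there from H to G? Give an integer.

1

The shortest distance is 2, and the only length-2 path is H–E–G. So there is exactly 1 shortest path.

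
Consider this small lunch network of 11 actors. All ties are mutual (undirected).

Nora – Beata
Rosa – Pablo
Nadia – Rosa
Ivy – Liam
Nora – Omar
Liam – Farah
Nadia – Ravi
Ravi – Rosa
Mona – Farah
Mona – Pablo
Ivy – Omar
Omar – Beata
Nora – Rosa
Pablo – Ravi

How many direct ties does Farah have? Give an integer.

Farah is directly tied to Liam and Mona. That is 2 neighbors, so the degree of Farah is 2.

2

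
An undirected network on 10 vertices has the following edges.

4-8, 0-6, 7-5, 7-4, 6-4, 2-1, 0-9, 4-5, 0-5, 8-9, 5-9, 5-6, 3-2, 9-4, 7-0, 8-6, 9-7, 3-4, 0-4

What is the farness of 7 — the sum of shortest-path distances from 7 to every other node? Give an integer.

Distances from 7: 0:1, 1:4, 2:3, 3:2, 4:1, 5:1, 6:2, 8:2, 9:1.
Sum = 1 + 4 + 3 + 2 + 1 + 1 + 2 + 2 + 1 = 17.

17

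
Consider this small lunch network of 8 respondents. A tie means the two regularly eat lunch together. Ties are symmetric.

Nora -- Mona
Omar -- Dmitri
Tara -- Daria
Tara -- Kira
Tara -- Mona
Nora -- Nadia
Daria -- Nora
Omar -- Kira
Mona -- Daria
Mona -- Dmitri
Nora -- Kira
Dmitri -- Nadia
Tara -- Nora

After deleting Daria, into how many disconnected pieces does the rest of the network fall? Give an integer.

1

Daria's neighbors (Mona, Nora, and Tara) remain reachable from one another through other ties, so the rest of the network stays in one piece.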